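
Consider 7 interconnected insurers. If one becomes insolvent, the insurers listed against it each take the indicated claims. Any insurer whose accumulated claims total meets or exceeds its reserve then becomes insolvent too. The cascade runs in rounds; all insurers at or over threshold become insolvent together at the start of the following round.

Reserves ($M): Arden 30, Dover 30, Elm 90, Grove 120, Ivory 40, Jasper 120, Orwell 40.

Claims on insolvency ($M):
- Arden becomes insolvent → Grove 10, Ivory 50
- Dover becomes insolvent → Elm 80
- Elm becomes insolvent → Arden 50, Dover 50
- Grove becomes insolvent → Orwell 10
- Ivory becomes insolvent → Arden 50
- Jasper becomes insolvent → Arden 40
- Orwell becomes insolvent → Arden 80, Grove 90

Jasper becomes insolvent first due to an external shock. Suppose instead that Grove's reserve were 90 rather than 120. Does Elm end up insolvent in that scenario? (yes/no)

With Grove's reserve at 90:
Round 1 — Jasper becomes insolvent (initial).
  Arden: +40 → 40 ≥ 30
Round 2 — Arden becomes insolvent.
  Grove: +10 → 10 < 90
  Ivory: +50 → 50 ≥ 40
Round 3 — Ivory becomes insolvent.
No further insolvencies.

no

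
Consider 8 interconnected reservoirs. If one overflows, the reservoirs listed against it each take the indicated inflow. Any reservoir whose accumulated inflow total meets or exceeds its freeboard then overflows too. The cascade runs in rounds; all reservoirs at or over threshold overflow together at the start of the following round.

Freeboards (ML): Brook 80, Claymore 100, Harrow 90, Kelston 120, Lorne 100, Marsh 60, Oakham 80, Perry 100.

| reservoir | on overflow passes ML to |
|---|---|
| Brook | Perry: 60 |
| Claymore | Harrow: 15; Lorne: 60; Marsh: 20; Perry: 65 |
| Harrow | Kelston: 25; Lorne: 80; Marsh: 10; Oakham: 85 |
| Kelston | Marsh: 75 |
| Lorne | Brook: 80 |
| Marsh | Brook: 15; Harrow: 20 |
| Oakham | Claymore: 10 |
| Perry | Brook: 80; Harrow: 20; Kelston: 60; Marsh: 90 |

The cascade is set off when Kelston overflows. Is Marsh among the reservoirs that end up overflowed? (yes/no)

Round 1 — Kelston overflows (initial).
  Marsh: +75 → 75 ≥ 60
Round 2 — Marsh overflows.
  Brook: +15 → 15 < 80
  Harrow: +20 → 20 < 90
No further overflows.

yes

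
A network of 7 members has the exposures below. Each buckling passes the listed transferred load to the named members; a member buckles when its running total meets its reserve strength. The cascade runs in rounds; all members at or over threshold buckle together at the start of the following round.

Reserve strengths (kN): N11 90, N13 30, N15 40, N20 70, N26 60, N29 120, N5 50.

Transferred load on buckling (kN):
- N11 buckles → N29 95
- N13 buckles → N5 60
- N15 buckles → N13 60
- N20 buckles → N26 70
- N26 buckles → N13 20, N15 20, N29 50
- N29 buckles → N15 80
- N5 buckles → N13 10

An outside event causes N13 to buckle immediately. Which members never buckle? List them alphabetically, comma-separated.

N11, N15, N20, N26, N29

Round 1 — N13 buckles (initial).
  N5: +60 → 60 ≥ 50
Round 2 — N5 buckles.
No further bucklings.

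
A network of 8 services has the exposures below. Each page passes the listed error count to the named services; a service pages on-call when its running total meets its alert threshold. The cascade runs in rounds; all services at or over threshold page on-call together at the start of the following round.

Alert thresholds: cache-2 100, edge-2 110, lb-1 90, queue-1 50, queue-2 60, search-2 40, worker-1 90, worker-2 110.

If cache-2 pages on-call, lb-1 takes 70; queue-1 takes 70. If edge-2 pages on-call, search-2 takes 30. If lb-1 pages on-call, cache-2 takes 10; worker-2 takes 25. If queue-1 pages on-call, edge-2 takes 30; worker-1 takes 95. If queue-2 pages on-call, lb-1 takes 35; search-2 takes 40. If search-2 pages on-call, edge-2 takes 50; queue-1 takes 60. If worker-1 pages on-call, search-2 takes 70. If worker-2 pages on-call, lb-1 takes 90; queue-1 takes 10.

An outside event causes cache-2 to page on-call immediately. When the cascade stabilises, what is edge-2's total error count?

80

Round 1 — cache-2 pages on-call (initial).
  lb-1: +70 → 70 < 90
  queue-1: +70 → 70 ≥ 50
Round 2 — queue-1 pages on-call.
  edge-2: +30 → 30 < 110
  worker-1: +95 → 95 ≥ 90
Round 3 — worker-1 pages on-call.
  search-2: +70 → 70 ≥ 40
Round 4 — search-2 pages on-call.
  edge-2: +50 → 80 < 110
No further pages.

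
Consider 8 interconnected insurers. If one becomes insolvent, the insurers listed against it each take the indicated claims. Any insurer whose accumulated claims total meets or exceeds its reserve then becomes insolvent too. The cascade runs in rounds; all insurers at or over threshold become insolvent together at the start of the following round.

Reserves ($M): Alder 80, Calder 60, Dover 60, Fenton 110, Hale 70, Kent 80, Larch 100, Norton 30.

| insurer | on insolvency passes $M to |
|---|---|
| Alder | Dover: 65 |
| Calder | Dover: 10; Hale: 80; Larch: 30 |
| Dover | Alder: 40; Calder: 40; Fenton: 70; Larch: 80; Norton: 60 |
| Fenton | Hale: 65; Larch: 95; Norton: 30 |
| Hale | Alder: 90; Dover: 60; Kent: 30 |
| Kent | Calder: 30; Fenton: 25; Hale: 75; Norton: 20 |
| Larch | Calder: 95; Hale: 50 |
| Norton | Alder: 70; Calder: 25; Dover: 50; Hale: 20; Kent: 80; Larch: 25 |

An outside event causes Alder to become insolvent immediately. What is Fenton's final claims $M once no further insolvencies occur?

Round 1 — Alder becomes insolvent (initial).
  Dover: +65 → 65 ≥ 60
Round 2 — Dover becomes insolvent.
  Calder: +40 → 40 < 60
  Fenton: +70 → 70 < 110
  Larch: +80 → 80 < 100
  Norton: +60 → 60 ≥ 30
Round 3 — Norton becomes insolvent.
  Calder: +25 → 65 ≥ 60
  Hale: +20 → 20 < 70
  Kent: +80 → 80 ≥ 80
  Larch: +25 → 105 ≥ 100
Round 4 — Calder, Kent, Larch become insolvent.
  Fenton: +25 → 95 < 110
  Hale: +80+75+50 → 225 ≥ 70
Round 5 — Hale becomes insolvent.
No further insolvencies.

95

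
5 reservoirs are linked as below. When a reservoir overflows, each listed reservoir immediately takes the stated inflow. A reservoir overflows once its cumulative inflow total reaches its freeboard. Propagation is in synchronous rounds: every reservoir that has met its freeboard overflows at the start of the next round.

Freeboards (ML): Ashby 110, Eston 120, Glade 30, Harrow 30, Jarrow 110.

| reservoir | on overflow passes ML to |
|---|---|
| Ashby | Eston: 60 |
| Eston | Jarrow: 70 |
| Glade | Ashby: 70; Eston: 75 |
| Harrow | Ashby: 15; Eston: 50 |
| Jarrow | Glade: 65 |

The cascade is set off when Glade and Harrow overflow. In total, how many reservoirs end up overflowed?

3

Round 1 — Glade, Harrow overflow (initial).
  Ashby: +70+15 → 85 < 110
  Eston: +75+50 → 125 ≥ 120
Round 2 — Eston overflows.
  Jarrow: +70 → 70 < 110
No further overflows.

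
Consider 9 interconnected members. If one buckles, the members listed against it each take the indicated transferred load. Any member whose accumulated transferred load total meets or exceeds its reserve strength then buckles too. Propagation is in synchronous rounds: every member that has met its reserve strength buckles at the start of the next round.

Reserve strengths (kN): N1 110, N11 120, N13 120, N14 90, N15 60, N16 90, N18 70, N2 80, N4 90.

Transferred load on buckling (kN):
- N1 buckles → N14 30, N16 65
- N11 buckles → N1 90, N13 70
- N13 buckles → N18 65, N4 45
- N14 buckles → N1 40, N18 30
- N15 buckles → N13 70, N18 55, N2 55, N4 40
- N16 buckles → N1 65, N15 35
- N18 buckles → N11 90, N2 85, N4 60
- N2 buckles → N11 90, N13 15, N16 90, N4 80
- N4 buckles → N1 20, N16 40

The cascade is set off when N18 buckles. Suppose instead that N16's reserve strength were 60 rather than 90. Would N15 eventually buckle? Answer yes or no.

With N16's reserve strength at 60:
Round 1 — N18 buckles (initial).
  N11: +90 → 90 < 120
  N2: +85 → 85 ≥ 80
  N4: +60 → 60 < 90
Round 2 — N2 buckles.
  N11: +90 → 180 ≥ 120
  N13: +15 → 15 < 120
  N16: +90 → 90 ≥ 60
  N4: +80 → 140 ≥ 90
Round 3 — N11, N16, N4 buckle.
  N1: +90+65+20 → 175 ≥ 110
  N13: +70 → 85 < 120
  N15: +35 → 35 < 60
Round 4 — N1 buckles.
  N14: +30 → 30 < 90
No further bucklings.

no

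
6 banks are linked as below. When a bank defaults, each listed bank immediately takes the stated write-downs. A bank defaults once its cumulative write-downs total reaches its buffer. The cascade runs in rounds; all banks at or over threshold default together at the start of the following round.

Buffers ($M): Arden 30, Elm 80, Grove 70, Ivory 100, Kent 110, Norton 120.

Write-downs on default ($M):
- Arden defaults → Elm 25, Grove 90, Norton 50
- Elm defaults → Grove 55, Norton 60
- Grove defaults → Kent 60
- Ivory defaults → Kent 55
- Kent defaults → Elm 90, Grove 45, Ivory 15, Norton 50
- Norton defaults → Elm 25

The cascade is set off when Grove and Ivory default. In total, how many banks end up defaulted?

Round 1 — Grove, Ivory default (initial).
  Kent: +60+55 → 115 ≥ 110
Round 2 — Kent defaults.
  Elm: +90 → 90 ≥ 80
  Norton: +50 → 50 < 120
Round 3 — Elm defaults.
  Norton: +60 → 110 < 120
No further defaults.

4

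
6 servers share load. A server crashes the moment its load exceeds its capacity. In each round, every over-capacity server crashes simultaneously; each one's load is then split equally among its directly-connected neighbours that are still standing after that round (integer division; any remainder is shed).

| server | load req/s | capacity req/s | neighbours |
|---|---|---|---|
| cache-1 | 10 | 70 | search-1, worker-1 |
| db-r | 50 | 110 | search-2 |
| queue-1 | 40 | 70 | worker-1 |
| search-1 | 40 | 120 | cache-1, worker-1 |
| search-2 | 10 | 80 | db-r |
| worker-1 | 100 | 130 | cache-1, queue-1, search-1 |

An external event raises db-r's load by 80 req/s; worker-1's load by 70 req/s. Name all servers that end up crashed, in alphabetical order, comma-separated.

Round 1 — db-r at 130 > 110; worker-1 at 170 > 130. db-r, worker-1 crash.
  db-r sheds 130 req/s to search-2: 130 each.
    search-2: 10+130 = 140 > 80
  worker-1 sheds 170 req/s to cache-1, queue-1, search-1: 56 each (2 lost).
    cache-1: 10+56 = 66 ≤ 70
    queue-1: 40+56 = 96 > 70
    search-1: 40+56 = 96 ≤ 120
Round 2 — queue-1, search-2 crash.
  queue-1 sheds 96 req/s: no online neighbours, lost.
  search-2 sheds 140 req/s: no online neighbours, lost.
No further crashes.

db-r, queue-1, search-2, worker-1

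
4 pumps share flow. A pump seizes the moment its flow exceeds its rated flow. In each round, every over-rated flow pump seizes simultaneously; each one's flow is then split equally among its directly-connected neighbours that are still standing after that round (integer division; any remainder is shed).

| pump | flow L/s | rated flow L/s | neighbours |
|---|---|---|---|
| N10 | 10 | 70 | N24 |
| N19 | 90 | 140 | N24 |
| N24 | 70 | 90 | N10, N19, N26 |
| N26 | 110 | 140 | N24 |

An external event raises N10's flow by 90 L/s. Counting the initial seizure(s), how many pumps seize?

4

Round 1 — N10 at 100 > 70. N10 seizes.
  N10 sheds 100 L/s to N24: 100 each.
    N24: 70+100 = 170 > 90
Round 2 — N24 seizes.
  N24 sheds 170 L/s to N19, N26: 85 each.
    N19: 90+85 = 175 > 140
    N26: 110+85 = 195 > 140
Round 3 — N19, N26 seize.
  N19 sheds 175 L/s: no online neighbours, lost.
  N26 sheds 195 L/s: no online neighbours, lost.
No further seizures.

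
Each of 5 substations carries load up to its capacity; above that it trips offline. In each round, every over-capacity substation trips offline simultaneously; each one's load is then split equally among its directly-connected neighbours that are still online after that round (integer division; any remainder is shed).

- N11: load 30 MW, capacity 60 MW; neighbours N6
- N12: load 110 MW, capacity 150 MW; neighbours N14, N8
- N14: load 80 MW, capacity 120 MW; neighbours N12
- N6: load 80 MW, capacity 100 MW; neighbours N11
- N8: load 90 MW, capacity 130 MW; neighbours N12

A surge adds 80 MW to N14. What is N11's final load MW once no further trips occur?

Round 1 — N14 at 160 > 120. N14 trips offline.
  N14 sheds 160 MW to N12: 160 each.
    N12: 110+160 = 270 > 150
Round 2 — N12 trips offline.
  N12 sheds 270 MW to N8: 270 each.
    N8: 90+270 = 360 > 130
Round 3 — N8 trips offline.
  N8 sheds 360 MW: no online neighbours, lost.
No further trips.

30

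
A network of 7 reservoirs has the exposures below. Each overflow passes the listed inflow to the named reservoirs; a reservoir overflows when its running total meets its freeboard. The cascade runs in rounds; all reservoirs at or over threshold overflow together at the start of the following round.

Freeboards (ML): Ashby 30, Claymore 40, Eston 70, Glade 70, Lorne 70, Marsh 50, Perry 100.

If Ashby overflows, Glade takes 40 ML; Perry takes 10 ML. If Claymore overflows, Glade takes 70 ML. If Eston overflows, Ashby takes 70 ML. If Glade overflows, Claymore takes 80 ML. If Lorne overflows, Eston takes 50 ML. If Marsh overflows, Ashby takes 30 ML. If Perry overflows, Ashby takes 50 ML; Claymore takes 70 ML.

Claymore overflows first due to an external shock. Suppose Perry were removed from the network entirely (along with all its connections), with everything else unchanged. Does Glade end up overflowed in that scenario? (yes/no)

With Perry removed:
Round 1 — Claymore overflows (initial).
  Glade: +70 → 70 ≥ 70
Round 2 — Glade overflows.
No further overflows.

yes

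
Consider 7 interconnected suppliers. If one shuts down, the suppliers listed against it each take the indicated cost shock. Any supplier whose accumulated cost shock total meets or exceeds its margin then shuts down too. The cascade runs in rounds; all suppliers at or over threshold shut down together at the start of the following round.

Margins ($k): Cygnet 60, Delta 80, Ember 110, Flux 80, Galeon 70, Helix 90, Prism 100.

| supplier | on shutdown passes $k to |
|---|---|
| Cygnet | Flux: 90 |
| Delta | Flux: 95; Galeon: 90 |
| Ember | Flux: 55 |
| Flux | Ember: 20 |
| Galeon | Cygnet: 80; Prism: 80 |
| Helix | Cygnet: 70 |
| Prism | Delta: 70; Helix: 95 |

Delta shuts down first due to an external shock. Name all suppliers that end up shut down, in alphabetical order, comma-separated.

Cygnet, Delta, Flux, Galeon

Round 1 — Delta shuts down (initial).
  Flux: +95 → 95 ≥ 80
  Galeon: +90 → 90 ≥ 70
Round 2 — Flux, Galeon shut down.
  Cygnet: +80 → 80 ≥ 60
  Ember: +20 → 20 < 110
  Prism: +80 → 80 < 100
Round 3 — Cygnet shuts down.
No further shutdowns.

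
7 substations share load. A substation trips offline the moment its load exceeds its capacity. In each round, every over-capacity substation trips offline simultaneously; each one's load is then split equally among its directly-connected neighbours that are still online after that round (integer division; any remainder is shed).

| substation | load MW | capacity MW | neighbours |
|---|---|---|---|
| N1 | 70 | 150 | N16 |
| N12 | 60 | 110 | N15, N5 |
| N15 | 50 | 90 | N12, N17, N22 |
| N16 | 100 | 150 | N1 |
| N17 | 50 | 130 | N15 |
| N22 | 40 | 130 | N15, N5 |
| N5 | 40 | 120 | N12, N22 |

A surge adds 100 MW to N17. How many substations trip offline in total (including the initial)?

5

Round 1 — N17 at 150 > 130. N17 trips offline.
  N17 sheds 150 MW to N15: 150 each.
    N15: 50+150 = 200 > 90
Round 2 — N15 trips offline.
  N15 sheds 200 MW to N12, N22: 100 each.
    N12: 60+100 = 160 > 110
    N22: 40+100 = 140 > 130
Round 3 — N12, N22 trip offline.
  N12 sheds 160 MW to N5: 160 each.
    N5: 40+160 = 200 > 120
  N22 sheds 140 MW to N5: 140 each.
    N5: 200+140 = 340 > 120
Round 4 — N5 trips offline.
  N5 sheds 340 MW: no online neighbours, lost.
No further trips.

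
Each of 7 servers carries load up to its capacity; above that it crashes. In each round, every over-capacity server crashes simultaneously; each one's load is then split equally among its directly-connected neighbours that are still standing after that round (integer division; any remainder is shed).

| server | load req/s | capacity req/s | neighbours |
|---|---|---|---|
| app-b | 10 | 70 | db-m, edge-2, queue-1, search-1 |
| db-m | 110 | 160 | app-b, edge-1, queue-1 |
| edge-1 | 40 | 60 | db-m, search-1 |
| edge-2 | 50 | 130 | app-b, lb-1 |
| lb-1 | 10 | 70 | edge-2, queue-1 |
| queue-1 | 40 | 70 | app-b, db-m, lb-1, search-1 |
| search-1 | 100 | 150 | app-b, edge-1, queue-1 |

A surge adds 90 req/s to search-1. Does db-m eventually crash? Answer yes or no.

Round 1 — search-1 at 190 > 150. search-1 crashes.
  search-1 sheds 190 req/s to app-b, edge-1, queue-1: 63 each (1 lost).
    app-b: 10+63 = 73 > 70
    edge-1: 40+63 = 103 > 60
    queue-1: 40+63 = 103 > 70
Round 2 — app-b, edge-1, queue-1 crash.
  app-b sheds 73 req/s to db-m, edge-2: 36 each (1 lost).
    db-m: 110+36 = 146 ≤ 160
    edge-2: 50+36 = 86 ≤ 130
  edge-1 sheds 103 req/s to db-m: 103 each.
    db-m: 146+103 = 249 > 160
  queue-1 sheds 103 req/s to db-m, lb-1: 51 each (1 lost).
    db-m: 249+51 = 300 > 160
    lb-1: 10+51 = 61 ≤ 70
Round 3 — db-m crashes.
  db-m sheds 300 req/s: no online neighbours, lost.
No further crashes.

yes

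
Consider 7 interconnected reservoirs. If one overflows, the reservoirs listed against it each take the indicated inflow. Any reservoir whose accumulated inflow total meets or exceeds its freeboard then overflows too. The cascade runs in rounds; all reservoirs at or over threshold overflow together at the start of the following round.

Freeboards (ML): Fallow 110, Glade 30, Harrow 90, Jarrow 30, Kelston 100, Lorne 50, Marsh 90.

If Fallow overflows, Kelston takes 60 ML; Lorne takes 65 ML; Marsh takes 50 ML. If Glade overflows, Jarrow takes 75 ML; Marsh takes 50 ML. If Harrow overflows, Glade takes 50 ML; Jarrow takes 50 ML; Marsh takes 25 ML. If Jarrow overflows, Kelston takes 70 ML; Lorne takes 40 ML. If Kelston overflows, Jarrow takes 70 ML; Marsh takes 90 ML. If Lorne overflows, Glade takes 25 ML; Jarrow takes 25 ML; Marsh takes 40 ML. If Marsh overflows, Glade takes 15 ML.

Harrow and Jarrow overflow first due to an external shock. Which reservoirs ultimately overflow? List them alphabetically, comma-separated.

Round 1 — Harrow, Jarrow overflow (initial).
  Glade: +50 → 50 ≥ 30
  Kelston: +70 → 70 < 100
  Lorne: +40 → 40 < 50
  Marsh: +25 → 25 < 90
Round 2 — Glade overflows.
  Marsh: +50 → 75 < 90
No further overflows.

Glade, Harrow, Jarrow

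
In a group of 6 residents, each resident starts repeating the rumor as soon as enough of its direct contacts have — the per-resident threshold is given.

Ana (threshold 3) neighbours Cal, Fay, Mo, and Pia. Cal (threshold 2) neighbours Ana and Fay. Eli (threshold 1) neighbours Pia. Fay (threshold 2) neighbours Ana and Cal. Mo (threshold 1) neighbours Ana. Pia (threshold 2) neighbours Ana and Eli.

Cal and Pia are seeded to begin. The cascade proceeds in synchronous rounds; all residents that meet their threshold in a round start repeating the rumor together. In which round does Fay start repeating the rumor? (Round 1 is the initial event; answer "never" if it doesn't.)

Round 1 — Cal, Pia start repeating the rumor (initial).
Round 2 — checking thresholds:
  Ana: 2 of 4 neighbours < 3, below threshold.
  Eli: 1 of 1 neighbours ≥ 1, starts repeating the rumor.
  Fay: 1 of 2 neighbours < 2, below threshold.
Round 3 — no new spreads; cascade stops.

never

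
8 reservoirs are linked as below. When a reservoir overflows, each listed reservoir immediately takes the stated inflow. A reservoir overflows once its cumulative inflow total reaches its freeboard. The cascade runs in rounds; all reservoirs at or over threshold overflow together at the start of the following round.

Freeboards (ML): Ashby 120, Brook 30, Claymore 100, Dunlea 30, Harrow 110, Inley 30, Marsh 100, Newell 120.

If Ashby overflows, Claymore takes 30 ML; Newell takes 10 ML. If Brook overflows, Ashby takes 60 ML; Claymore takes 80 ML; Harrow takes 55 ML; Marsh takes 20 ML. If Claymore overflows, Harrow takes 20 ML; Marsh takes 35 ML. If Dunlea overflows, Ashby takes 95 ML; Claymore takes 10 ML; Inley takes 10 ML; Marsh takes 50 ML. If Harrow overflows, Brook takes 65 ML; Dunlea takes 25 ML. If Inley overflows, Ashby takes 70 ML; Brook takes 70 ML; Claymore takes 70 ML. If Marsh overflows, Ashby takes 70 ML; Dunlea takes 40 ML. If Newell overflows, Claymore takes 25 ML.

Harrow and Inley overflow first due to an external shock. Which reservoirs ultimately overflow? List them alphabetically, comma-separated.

Round 1 — Harrow, Inley overflow (initial).
  Ashby: +70 → 70 < 120
  Brook: +65+70 → 135 ≥ 30
  Claymore: +70 → 70 < 100
  Dunlea: +25 → 25 < 30
Round 2 — Brook overflows.
  Ashby: +60 → 130 ≥ 120
  Claymore: +80 → 150 ≥ 100
  Marsh: +20 → 20 < 100
Round 3 — Ashby, Claymore overflow.
  Marsh: +35 → 55 < 100
  Newell: +10 → 10 < 120
No further overflows.

Ashby, Brook, Claymore, Harrow, Inley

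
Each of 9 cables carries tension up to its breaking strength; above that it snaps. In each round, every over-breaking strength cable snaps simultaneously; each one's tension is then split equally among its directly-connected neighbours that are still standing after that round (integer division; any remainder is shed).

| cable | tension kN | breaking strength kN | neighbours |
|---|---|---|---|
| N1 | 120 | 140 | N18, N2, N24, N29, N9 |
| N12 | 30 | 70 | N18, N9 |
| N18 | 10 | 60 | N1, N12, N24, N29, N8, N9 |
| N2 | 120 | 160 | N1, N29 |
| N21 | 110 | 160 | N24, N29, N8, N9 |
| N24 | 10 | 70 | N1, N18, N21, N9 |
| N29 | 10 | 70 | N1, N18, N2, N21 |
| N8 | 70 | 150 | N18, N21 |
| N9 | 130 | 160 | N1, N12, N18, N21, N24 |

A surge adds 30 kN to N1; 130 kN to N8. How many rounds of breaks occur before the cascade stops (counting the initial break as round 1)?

Round 1 — N1 at 150 > 140; N8 at 200 > 150. N1, N8 snap.
  N1 sheds 150 kN to N18, N2, N24, N29, N9: 30 each.
    N18: 10+30 = 40 ≤ 60
    N2: 120+30 = 150 ≤ 160
    N24: 10+30 = 40 ≤ 70
    N29: 10+30 = 40 ≤ 70
    N9: 130+30 = 160 ≤ 160
  N8 sheds 200 kN to N18, N21: 100 each.
    N18: 40+100 = 140 > 60
    N21: 110+100 = 210 > 160
Round 2 — N18, N21 snap.
  N18 sheds 140 kN to N12, N24, N29, N9: 35 each.
    N12: 30+35 = 65 ≤ 70
    N24: 40+35 = 75 > 70
    N29: 40+35 = 75 > 70
    N9: 160+35 = 195 > 160
  N21 sheds 210 kN to N24, N29, N9: 70 each.
    N24: 75+70 = 145 > 70
    N29: 75+70 = 145 > 70
    N9: 195+70 = 265 > 160
Round 3 — N24, N29, N9 snap.
  N24 sheds 145 kN: no online neighbours, lost.
  N29 sheds 145 kN to N2: 145 each.
    N2: 150+145 = 295 > 160
  N9 sheds 265 kN to N12: 265 each.
    N12: 65+265 = 330 > 70
Round 4 — N12, N2 snap.
  N12 sheds 330 kN: no online neighbours, lost.
  N2 sheds 295 kN: no online neighbours, lost.
No further breaks.

4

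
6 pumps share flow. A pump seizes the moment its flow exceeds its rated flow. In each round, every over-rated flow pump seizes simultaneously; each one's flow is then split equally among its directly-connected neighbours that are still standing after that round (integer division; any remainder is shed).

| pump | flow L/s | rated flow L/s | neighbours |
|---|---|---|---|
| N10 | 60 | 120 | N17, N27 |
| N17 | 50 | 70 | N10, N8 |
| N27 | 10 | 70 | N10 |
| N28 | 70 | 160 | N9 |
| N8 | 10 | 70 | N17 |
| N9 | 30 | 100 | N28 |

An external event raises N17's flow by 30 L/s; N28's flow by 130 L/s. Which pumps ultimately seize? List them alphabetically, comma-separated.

N17, N28, N9

Round 1 — N17 at 80 > 70; N28 at 200 > 160. N17, N28 seize.
  N17 sheds 80 L/s to N10, N8: 40 each.
    N10: 60+40 = 100 ≤ 120
    N8: 10+40 = 50 ≤ 70
  N28 sheds 200 L/s to N9: 200 each.
    N9: 30+200 = 230 > 100
Round 2 — N9 seizes.
  N9 sheds 230 L/s: no online neighbours, lost.
No further seizures.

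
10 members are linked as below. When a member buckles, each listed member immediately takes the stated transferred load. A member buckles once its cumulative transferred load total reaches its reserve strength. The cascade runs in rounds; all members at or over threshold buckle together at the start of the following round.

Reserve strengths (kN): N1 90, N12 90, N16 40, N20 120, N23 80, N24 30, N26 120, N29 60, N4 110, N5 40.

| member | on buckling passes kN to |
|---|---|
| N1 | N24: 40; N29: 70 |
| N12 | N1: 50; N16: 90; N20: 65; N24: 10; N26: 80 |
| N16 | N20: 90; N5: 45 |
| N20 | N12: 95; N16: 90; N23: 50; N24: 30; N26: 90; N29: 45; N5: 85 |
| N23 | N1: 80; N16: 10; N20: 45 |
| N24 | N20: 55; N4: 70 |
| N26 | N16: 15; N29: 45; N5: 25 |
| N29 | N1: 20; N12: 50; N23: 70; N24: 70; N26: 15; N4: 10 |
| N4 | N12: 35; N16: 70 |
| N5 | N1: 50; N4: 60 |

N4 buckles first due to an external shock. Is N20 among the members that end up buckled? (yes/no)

Round 1 — N4 buckles (initial).
  N12: +35 → 35 < 90
  N16: +70 → 70 ≥ 40
Round 2 — N16 buckles.
  N20: +90 → 90 < 120
  N5: +45 → 45 ≥ 40
Round 3 — N5 buckles.
  N1: +50 → 50 < 90
No further bucklings.

no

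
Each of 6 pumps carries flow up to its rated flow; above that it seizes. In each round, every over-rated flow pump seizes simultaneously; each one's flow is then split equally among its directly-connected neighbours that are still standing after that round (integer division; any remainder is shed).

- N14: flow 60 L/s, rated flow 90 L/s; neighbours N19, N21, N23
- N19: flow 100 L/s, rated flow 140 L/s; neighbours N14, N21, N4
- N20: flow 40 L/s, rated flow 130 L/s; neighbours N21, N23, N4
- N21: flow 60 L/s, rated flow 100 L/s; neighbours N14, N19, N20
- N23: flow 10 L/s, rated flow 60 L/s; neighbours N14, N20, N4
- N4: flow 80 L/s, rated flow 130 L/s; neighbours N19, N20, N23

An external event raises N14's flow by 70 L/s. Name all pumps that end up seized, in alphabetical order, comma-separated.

Round 1 — N14 at 130 > 90. N14 seizes.
  N14 sheds 130 L/s to N19, N21, N23: 43 each (1 lost).
    N19: 100+43 = 143 > 140
    N21: 60+43 = 103 > 100
    N23: 10+43 = 53 ≤ 60
Round 2 — N19, N21 seize.
  N19 sheds 143 L/s to N4: 143 each.
    N4: 80+143 = 223 > 130
  N21 sheds 103 L/s to N20: 103 each.
    N20: 40+103 = 143 > 130
Round 3 — N20, N4 seize.
  N20 sheds 143 L/s to N23: 143 each.
    N23: 53+143 = 196 > 60
  N4 sheds 223 L/s to N23: 223 each.
    N23: 196+223 = 419 > 60
Round 4 — N23 seizes.
  N23 sheds 419 L/s: no online neighbours, lost.
No further seizures.

N14, N19, N20, N21, N23, N4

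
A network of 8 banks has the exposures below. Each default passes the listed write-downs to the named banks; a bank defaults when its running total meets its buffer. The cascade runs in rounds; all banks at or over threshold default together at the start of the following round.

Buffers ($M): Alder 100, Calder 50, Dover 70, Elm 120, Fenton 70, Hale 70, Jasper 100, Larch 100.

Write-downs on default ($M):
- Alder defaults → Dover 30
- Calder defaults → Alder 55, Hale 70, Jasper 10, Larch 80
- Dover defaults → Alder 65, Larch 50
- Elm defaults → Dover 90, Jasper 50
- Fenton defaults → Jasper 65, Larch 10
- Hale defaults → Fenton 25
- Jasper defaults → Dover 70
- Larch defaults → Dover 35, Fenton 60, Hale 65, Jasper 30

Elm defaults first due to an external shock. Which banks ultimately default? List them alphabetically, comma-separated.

Round 1 — Elm defaults (initial).
  Dover: +90 → 90 ≥ 70
  Jasper: +50 → 50 < 100
Round 2 — Dover defaults.
  Alder: +65 → 65 < 100
  Larch: +50 → 50 < 100
No further defaults.

Dover, Elm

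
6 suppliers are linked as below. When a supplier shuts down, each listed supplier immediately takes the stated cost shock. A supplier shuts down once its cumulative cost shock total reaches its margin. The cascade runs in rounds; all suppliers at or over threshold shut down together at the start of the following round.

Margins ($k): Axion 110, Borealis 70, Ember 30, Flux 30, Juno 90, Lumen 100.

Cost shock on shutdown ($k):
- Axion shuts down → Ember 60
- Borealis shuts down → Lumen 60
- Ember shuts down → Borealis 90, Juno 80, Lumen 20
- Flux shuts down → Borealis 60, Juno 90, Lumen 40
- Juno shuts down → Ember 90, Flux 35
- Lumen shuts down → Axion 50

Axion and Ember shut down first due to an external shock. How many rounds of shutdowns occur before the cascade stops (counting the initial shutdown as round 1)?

2

Round 1 — Axion, Ember shut down (initial).
  Borealis: +90 → 90 ≥ 70
  Juno: +80 → 80 < 90
  Lumen: +20 → 20 < 100
Round 2 — Borealis shuts down.
  Lumen: +60 → 80 < 100
No further shutdowns.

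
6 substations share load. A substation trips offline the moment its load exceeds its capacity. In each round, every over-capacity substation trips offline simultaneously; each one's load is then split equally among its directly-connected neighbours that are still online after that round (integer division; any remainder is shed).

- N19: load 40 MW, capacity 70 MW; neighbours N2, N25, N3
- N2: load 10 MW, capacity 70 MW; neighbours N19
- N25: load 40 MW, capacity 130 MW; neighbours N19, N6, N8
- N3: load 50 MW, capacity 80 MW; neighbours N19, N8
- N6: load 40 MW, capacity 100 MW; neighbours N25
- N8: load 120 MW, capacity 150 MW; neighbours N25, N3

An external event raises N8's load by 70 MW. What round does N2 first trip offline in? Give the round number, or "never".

4

Round 1 — N8 at 190 > 150. N8 trips offline.
  N8 sheds 190 MW to N25, N3: 95 each.
    N25: 40+95 = 135 > 130
    N3: 50+95 = 145 > 80
Round 2 — N25, N3 trip offline.
  N25 sheds 135 MW to N19, N6: 67 each (1 lost).
    N19: 40+67 = 107 > 70
    N6: 40+67 = 107 > 100
  N3 sheds 145 MW to N19: 145 each.
    N19: 107+145 = 252 > 70
Round 3 — N19, N6 trip offline.
  N19 sheds 252 MW to N2: 252 each.
    N2: 10+252 = 262 > 70
  N6 sheds 107 MW: no online neighbours, lost.
Round 4 — N2 trips offline.
  N2 sheds 262 MW: no online neighbours, lost.
No further trips.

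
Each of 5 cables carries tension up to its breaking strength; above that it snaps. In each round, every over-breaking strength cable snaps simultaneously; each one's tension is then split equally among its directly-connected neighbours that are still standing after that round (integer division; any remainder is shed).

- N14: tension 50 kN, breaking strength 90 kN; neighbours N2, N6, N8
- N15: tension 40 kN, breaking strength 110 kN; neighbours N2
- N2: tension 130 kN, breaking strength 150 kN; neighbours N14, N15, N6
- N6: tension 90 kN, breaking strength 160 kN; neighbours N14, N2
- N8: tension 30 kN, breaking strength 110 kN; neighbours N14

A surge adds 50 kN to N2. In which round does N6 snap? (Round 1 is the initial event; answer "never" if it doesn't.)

Round 1 — N2 at 180 > 150. N2 snaps.
  N2 sheds 180 kN to N14, N15, N6: 60 each.
    N14: 50+60 = 110 > 90
    N15: 40+60 = 100 ≤ 110
    N6: 90+60 = 150 ≤ 160
Round 2 — N14 snaps.
  N14 sheds 110 kN to N6, N8: 55 each.
    N6: 150+55 = 205 > 160
    N8: 30+55 = 85 ≤ 110
Round 3 — N6 snaps.
  N6 sheds 205 kN: no online neighbours, lost.
No further breaks.

3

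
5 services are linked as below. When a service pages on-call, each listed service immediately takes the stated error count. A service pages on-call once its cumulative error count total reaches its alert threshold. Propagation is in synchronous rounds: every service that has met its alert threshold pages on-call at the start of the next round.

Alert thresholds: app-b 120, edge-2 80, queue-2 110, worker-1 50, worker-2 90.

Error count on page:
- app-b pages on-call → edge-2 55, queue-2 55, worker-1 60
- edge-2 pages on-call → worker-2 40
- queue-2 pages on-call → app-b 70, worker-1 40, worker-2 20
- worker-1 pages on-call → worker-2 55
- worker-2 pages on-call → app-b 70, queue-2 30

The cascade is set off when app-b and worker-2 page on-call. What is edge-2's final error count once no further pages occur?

55

Round 1 — app-b, worker-2 page on-call (initial).
  edge-2: +55 → 55 < 80
  queue-2: +55+30 → 85 < 110
  worker-1: +60 → 60 ≥ 50
Round 2 — worker-1 pages on-call.
No further pages.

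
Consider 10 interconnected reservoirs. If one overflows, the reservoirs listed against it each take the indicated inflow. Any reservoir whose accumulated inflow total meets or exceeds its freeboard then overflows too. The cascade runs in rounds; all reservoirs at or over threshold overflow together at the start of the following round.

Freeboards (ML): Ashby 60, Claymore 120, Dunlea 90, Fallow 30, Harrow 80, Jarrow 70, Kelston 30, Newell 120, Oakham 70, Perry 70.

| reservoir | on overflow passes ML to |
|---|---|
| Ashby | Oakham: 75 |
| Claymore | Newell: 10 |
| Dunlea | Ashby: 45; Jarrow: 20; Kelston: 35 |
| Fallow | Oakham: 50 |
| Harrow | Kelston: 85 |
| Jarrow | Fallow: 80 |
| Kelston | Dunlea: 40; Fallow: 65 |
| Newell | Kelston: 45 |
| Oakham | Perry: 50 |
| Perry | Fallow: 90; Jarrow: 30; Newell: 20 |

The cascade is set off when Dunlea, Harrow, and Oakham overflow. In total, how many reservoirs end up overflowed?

5

Round 1 — Dunlea, Harrow, Oakham overflow (initial).
  Ashby: +45 → 45 < 60
  Jarrow: +20 → 20 < 70
  Kelston: +35+85 → 120 ≥ 30
  Perry: +50 → 50 < 70
Round 2 — Kelston overflows.
  Fallow: +65 → 65 ≥ 30
Round 3 — Fallow overflows.
No further overflows.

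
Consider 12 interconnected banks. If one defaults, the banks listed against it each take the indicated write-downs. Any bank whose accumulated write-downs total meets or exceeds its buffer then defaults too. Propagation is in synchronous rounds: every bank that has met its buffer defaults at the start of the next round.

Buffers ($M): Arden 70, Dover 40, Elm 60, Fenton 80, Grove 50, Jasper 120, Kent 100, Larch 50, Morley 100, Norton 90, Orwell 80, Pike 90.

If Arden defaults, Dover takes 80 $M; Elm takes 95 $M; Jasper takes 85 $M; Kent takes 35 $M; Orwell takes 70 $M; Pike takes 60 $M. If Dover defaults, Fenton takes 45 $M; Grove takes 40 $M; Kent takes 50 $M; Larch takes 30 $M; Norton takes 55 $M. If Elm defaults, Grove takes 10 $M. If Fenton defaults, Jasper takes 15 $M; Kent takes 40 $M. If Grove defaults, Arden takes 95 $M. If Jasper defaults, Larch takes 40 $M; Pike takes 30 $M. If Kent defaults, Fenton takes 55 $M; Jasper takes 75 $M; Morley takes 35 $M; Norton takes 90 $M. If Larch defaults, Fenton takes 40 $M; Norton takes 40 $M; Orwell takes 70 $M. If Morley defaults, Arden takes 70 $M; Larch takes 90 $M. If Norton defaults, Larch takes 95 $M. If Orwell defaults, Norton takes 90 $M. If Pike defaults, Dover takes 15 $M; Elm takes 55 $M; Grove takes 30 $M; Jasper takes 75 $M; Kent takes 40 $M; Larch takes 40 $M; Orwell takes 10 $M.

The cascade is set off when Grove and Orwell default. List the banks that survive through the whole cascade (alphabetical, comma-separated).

Round 1 — Grove, Orwell default (initial).
  Arden: +95 → 95 ≥ 70
  Norton: +90 → 90 ≥ 90
Round 2 — Arden, Norton default.
  Dover: +80 → 80 ≥ 40
  Elm: +95 → 95 ≥ 60
  Jasper: +85 → 85 < 120
  Kent: +35 → 35 < 100
  Larch: +95 → 95 ≥ 50
  Pike: +60 → 60 < 90
Round 3 — Dover, Elm, Larch default.
  Fenton: +45+40 → 85 ≥ 80
  Kent: +50 → 85 < 100
Round 4 — Fenton defaults.
  Jasper: +15 → 100 < 120
  Kent: +40 → 125 ≥ 100
Round 5 — Kent defaults.
  Jasper: +75 → 175 ≥ 120
  Morley: +35 → 35 < 100
Round 6 — Jasper defaults.
  Pike: +30 → 90 ≥ 90
Round 7 — Pike defaults.
No further defaults.

Morley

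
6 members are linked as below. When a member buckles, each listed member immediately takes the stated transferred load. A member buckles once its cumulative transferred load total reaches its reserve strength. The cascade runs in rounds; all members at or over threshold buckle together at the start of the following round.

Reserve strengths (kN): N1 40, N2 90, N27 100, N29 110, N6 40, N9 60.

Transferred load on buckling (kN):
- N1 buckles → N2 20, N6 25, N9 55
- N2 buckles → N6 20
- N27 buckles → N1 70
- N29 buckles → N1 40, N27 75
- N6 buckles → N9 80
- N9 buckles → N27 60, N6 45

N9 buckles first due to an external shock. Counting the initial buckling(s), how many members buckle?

2

Round 1 — N9 buckles (initial).
  N27: +60 → 60 < 100
  N6: +45 → 45 ≥ 40
Round 2 — N6 buckles.
No further bucklings.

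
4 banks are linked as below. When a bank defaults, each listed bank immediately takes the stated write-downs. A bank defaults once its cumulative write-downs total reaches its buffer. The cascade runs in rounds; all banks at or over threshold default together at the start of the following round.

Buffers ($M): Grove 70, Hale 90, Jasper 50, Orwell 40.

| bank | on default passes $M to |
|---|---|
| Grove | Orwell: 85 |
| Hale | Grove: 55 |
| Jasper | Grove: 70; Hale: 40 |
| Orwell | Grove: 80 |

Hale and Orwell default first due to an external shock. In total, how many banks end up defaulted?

Round 1 — Hale, Orwell default (initial).
  Grove: +55+80 → 135 ≥ 70
Round 2 — Grove defaults.
No further defaults.

3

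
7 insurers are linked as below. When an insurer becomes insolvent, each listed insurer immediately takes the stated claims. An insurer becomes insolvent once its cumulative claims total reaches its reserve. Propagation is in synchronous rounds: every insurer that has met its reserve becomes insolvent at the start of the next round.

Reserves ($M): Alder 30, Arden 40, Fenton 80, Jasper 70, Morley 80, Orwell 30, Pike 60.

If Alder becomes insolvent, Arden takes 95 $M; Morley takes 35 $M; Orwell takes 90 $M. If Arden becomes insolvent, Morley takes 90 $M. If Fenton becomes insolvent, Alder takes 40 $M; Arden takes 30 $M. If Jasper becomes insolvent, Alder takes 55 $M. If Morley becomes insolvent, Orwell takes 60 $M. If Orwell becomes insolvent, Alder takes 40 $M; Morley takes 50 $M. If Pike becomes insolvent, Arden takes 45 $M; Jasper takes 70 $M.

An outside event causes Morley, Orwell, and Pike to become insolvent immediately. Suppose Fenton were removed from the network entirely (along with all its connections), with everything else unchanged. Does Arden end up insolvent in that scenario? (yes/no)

With Fenton removed:
Round 1 — Morley, Orwell, Pike become insolvent (initial).
  Alder: +40 → 40 ≥ 30
  Arden: +45 → 45 ≥ 40
  Jasper: +70 → 70 ≥ 70
Round 2 — Alder, Arden, Jasper become insolvent.
No further insolvencies.

yes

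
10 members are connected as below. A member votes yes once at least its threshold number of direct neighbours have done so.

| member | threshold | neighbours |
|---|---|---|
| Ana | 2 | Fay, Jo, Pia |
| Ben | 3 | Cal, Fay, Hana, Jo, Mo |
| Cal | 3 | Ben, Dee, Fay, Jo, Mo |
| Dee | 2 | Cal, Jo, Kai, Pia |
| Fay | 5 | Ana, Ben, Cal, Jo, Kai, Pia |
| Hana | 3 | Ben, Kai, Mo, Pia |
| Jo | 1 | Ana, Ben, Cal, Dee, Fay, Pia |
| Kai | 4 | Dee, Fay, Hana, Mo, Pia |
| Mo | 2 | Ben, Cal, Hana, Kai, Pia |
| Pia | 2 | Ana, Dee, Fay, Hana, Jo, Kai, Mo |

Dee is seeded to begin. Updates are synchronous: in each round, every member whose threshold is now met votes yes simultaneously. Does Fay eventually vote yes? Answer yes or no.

no

Round 1 — Dee votes yes (initial).
Round 2 — checking thresholds:
  Cal: 1 of 5 neighbours < 3, not yet.
  Jo: 1 of 6 neighbours ≥ 1, votes yes.
  Kai: 1 of 5 neighbours < 4, not yet.
  Pia: 1 of 7 neighbours < 2, not yet.
Round 3 — checking thresholds:
  Ana: 1 of 3 neighbours < 2, not yet.
  Ben: 1 of 5 neighbours < 3, not yet.
  Cal: 2 of 5 neighbours < 3, not yet.
  Fay: 1 of 6 neighbours < 5, not yet.
  Kai: 1 of 5 neighbours < 4, not yet.
  Pia: 2 of 7 neighbours ≥ 2, votes yes.
Round 4 — checking thresholds:
  Ana: 2 of 3 neighbours ≥ 2, votes yes.
  Ben: 1 of 5 neighbours < 3, not yet.
  Cal: 2 of 5 neighbours < 3, not yet.
  Fay: 2 of 6 neighbours < 5, not yet.
  Hana: 1 of 4 neighbours < 3, not yet.
  Kai: 2 of 5 neighbours < 4, not yet.
  Mo: 1 of 5 neighbours < 2, not yet.
Round 5 — no new yes votes; cascade stops.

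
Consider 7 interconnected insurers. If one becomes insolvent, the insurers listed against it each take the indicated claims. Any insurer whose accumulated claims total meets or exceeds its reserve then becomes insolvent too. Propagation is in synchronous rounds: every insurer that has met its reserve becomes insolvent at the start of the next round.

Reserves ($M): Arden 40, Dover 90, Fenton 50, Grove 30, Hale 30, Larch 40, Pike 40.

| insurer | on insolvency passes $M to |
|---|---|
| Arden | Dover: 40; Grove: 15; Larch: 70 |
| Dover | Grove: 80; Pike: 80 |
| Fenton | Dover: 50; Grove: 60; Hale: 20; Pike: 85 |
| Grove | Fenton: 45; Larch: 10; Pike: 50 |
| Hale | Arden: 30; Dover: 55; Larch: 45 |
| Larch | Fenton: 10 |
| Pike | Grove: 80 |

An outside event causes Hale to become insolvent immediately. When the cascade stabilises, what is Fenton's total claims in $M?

10

Round 1 — Hale becomes insolvent (initial).
  Arden: +30 → 30 < 40
  Dover: +55 → 55 < 90
  Larch: +45 → 45 ≥ 40
Round 2 — Larch becomes insolvent.
  Fenton: +10 → 10 < 50
No further insolvencies.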